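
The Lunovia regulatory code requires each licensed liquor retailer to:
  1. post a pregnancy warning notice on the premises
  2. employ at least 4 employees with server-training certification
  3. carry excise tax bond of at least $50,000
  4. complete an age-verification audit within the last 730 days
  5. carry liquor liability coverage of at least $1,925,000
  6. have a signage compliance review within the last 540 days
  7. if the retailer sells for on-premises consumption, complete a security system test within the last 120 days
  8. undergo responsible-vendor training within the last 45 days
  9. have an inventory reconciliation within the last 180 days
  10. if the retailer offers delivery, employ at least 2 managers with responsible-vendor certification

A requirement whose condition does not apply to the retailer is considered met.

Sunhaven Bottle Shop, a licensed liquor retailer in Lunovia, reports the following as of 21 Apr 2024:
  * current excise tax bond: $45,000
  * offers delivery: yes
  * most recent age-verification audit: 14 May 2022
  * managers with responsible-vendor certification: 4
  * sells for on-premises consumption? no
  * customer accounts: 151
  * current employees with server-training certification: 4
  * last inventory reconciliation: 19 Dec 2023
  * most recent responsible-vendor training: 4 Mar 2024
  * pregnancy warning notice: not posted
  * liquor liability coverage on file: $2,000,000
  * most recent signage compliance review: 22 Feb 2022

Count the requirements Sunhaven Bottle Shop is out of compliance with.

4

1. pregnancy warning notice absent → not met
2. employees with server-training certification 4 ≥ 4 → met
3. excise tax bond $45,000 < $50,000 → not met
4. age-verification audit 708 days ago vs limit 730 → met
5. liquor liability coverage $2,000,000 ≥ $1,925,000 → met
6. signage compliance review 789 days ago vs limit 540 → not met
7. condition 'sells for on-premises consumption' does not hold → requirement n/a → met
8. responsible-vendor training 48 days ago vs limit 45 → not met
9. inventory reconciliation 124 days ago vs limit 180 → met
10. condition 'offers delivery' holds; managers with responsible-vendor certification 4 ≥ 2 → met
Not met: 4 of 10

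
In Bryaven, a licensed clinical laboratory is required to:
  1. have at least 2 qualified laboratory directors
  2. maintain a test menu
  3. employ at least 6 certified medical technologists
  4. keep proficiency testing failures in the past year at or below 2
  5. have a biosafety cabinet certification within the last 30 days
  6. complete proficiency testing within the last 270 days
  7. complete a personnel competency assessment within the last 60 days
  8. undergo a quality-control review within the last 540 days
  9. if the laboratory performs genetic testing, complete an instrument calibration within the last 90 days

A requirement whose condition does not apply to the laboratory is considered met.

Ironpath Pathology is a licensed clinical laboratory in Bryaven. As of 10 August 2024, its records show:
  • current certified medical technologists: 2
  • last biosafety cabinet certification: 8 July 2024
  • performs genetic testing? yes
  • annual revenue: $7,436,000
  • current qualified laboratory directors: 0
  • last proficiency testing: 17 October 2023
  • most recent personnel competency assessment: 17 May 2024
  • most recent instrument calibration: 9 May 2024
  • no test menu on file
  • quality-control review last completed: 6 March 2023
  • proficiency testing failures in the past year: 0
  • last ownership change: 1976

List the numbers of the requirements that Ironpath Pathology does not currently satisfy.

1, 2, 3, 5, 6, 7, 9

1. qualified laboratory directors 0 < 2 → not met
2. test menu absent → not met
3. certified medical technologists 2 < 6 → not met
4. proficiency testing failures in the past year 0 ≤ 2 → met
5. biosafety cabinet certification 33 days ago vs limit 30 → not met
6. proficiency testing 298 days ago vs limit 270 → not met
7. personnel competency assessment 85 days ago vs limit 60 → not met
8. quality-control review 523 days ago vs limit 540 → met
9. condition 'performs genetic testing' holds; instrument calibration 93 days ago vs limit 90 → not met
Not met: 1, 2, 3, 5, 6, 7, 9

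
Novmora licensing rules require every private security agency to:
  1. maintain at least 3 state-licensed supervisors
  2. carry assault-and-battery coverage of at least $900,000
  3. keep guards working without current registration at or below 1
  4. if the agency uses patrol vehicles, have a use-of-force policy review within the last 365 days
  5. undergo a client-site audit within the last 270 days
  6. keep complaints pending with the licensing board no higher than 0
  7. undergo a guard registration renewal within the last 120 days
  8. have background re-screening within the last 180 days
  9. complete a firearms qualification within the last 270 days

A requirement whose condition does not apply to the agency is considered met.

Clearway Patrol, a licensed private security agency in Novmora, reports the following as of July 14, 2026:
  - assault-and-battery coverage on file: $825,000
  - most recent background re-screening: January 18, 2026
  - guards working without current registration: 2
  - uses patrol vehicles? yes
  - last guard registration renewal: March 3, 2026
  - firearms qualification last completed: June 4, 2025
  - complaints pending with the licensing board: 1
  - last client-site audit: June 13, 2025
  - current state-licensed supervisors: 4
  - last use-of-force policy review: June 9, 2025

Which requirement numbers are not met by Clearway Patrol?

2, 3, 4, 5, 6, 7, 9

1. state-licensed supervisors 4 ≥ 3 → met
2. assault-and-battery coverage $825,000 < $900,000 → not met
3. guards working without current registration 2 > 1 → not met
4. condition 'uses patrol vehicles' holds; use-of-force policy review 400 days ago vs limit 365 → not met
5. client-site audit 396 days ago vs limit 270 → not met
6. complaints pending with the licensing board 1 > 0 → not met
7. guard registration renewal 133 days ago vs limit 120 → not met
8. background re-screening 177 days ago vs limit 180 → met
9. firearms qualification 405 days ago vs limit 270 → not met
Not met: 2, 3, 4, 5, 6, 7, 9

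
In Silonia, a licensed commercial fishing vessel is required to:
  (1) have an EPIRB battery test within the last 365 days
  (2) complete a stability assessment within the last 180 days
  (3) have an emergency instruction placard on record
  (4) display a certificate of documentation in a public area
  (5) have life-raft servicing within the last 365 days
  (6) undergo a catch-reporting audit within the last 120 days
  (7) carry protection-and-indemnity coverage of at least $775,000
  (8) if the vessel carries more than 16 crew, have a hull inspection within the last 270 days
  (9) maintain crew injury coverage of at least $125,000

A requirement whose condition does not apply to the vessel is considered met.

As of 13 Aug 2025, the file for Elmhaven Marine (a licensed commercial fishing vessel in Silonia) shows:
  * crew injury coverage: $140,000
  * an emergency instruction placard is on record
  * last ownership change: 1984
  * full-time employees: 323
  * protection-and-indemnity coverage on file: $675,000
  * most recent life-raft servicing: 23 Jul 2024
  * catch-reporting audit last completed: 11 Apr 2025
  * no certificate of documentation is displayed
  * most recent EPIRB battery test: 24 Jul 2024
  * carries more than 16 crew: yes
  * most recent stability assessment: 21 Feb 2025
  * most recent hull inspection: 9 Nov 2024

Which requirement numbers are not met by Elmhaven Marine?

1, 4, 5, 6, 7, 8

1. EPIRB battery test 385 days ago vs limit 365 → not met
2. stability assessment 173 days ago vs limit 180 → met
3. emergency instruction placard present → met
4. certificate of documentation absent → not met
5. life-raft servicing 386 days ago vs limit 365 → not met
6. catch-reporting audit 124 days ago vs limit 120 → not met
7. protection-and-indemnity coverage $675,000 < $775,000 → not met
8. condition 'carries more than 16 crew' holds; hull inspection 277 days ago vs limit 270 → not met
9. crew injury coverage $140,000 ≥ $125,000 → met
Not met: 1, 4, 5, 6, 7, 8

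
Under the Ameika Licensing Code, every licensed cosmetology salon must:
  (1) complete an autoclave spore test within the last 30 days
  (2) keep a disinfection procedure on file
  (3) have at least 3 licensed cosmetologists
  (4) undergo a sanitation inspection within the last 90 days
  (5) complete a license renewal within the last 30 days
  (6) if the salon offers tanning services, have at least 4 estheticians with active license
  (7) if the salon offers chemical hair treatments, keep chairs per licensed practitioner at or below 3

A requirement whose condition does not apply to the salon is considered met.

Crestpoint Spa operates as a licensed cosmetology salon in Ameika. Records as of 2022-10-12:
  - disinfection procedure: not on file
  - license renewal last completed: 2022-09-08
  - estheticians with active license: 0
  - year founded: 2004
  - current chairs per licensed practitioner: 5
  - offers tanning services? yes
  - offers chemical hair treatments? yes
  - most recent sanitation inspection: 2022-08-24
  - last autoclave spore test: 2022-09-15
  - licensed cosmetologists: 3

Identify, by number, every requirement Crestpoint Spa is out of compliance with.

2, 5, 6, 7

1. autoclave spore test 27 days ago vs limit 30 → met
2. disinfection procedure absent → not met
3. licensed cosmetologists 3 ≥ 3 → met
4. sanitation inspection 49 days ago vs limit 90 → met
5. license renewal 34 days ago vs limit 30 → not met
6. condition 'offers tanning services' holds; estheticians with active license 0 < 4 → not met
7. condition 'offers chemical hair treatments' holds; chairs per licensed practitioner 5 > 3 → not met
Not met: 2, 5, 6, 7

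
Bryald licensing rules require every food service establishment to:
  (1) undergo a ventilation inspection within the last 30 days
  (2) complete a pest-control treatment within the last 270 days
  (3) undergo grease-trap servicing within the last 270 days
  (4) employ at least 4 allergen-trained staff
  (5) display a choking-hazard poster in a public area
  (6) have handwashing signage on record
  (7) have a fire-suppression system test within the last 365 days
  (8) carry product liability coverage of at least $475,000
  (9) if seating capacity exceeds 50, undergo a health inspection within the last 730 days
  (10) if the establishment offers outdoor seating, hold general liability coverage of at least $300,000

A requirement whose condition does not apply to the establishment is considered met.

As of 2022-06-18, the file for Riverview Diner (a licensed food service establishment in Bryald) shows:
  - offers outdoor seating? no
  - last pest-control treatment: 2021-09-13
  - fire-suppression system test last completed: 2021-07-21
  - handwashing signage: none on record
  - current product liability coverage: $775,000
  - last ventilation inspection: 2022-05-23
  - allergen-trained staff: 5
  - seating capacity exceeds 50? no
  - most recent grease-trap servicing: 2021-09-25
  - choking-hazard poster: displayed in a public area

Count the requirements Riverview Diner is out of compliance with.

2

1. ventilation inspection 26 days ago vs limit 30 → met
2. pest-control treatment 278 days ago vs limit 270 → not met
3. grease-trap servicing 266 days ago vs limit 270 → met
4. allergen-trained staff 5 ≥ 4 → met
5. choking-hazard poster present → met
6. handwashing signage absent → not met
7. fire-suppression system test 332 days ago vs limit 365 → met
8. product liability coverage $775,000 ≥ $475,000 → met
9. condition 'seating capacity exceeds 50' does not hold → requirement n/a → met
10. condition 'offers outdoor seating' does not hold → requirement n/a → met
Not met: 2 of 10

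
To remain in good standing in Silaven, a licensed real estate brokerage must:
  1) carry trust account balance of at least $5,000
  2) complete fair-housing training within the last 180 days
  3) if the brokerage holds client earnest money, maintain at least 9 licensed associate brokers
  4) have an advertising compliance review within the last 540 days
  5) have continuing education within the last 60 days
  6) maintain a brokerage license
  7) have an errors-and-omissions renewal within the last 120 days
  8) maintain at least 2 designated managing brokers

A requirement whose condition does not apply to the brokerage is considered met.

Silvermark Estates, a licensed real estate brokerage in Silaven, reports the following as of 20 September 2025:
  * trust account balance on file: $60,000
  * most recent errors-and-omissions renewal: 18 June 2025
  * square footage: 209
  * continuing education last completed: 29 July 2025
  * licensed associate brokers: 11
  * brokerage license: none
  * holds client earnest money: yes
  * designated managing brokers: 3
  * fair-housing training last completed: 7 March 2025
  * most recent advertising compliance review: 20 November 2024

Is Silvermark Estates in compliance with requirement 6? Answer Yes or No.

No

6. brokerage license absent → not met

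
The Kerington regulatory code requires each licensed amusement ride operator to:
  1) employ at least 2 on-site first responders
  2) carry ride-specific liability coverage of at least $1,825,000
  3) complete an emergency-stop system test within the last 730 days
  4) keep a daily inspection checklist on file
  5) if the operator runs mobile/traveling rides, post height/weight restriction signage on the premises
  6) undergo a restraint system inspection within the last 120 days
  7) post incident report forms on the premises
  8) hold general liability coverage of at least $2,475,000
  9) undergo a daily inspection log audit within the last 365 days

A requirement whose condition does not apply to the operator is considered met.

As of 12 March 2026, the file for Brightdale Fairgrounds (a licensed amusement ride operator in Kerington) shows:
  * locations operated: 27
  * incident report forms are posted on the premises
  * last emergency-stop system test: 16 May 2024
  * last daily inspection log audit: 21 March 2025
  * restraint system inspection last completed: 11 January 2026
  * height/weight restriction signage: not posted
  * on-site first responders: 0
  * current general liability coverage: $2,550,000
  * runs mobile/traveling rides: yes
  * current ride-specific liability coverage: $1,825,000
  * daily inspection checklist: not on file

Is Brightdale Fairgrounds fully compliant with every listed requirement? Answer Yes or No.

1. on-site first responders 0 < 2 → not met
2. ride-specific liability coverage $1,825,000 ≥ $1,825,000 → met
3. emergency-stop system test 665 days ago vs limit 730 → met
4. daily inspection checklist absent → not met
5. condition 'runs mobile/traveling rides' holds; height/weight restriction signage absent → not met
6. restraint system inspection 60 days ago vs limit 120 → met
7. incident report forms present → met
8. general liability coverage $2,550,000 ≥ $2,475,000 → met
9. daily inspection log audit 356 days ago vs limit 365 → met
Not met: 1, 4, 5

No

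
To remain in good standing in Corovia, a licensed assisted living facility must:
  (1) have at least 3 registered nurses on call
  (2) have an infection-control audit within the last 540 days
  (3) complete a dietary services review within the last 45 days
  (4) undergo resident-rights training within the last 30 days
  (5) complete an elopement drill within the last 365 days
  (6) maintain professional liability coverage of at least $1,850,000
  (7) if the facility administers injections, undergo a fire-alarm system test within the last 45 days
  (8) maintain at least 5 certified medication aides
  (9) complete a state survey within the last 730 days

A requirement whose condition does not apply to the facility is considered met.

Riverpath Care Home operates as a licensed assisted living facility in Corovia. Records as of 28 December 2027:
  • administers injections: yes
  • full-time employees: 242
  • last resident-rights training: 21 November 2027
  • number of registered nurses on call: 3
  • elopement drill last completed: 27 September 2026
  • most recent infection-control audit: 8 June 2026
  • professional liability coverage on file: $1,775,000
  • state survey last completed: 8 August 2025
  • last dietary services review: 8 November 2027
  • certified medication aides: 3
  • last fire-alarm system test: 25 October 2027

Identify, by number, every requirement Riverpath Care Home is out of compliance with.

1. registered nurses on call 3 ≥ 3 → met
2. infection-control audit 568 days ago vs limit 540 → not met
3. dietary services review 50 days ago vs limit 45 → not met
4. resident-rights training 37 days ago vs limit 30 → not met
5. elopement drill 457 days ago vs limit 365 → not met
6. professional liability coverage $1,775,000 < $1,850,000 → not met
7. condition 'administers injections' holds; fire-alarm system test 64 days ago vs limit 45 → not met
8. certified medication aides 3 < 5 → not met
9. state survey 872 days ago vs limit 730 → not met
Not met: 2, 3, 4, 5, 6, 7, 8, 9

2, 3, 4, 5, 6, 7, 8, 9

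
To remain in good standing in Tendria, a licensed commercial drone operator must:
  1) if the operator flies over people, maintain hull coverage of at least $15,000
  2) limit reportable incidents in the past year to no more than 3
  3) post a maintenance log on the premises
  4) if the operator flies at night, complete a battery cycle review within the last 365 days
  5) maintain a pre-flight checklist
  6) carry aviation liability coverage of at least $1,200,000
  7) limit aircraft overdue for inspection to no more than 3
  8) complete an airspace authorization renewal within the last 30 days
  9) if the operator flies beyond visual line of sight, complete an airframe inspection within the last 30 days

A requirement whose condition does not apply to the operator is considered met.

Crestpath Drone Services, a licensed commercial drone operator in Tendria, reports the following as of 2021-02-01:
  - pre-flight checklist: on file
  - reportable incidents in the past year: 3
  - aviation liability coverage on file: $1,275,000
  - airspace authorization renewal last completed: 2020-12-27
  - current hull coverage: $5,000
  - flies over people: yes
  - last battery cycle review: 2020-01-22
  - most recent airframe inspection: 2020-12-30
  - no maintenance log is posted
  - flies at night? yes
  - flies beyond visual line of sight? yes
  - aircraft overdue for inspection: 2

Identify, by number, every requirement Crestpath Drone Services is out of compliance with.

1, 3, 4, 8, 9

1. condition 'flies over people' holds; hull coverage $5,000 < $15,000 → not met
2. reportable incidents in the past year 3 ≤ 3 → met
3. maintenance log absent → not met
4. condition 'flies at night' holds; battery cycle review 376 days ago vs limit 365 → not met
5. pre-flight checklist present → met
6. aviation liability coverage $1,275,000 ≥ $1,200,000 → met
7. aircraft overdue for inspection 2 ≤ 3 → met
8. airspace authorization renewal 36 days ago vs limit 30 → not met
9. condition 'flies beyond visual line of sight' holds; airframe inspection 33 days ago vs limit 30 → not met
Not met: 1, 3, 4, 8, 9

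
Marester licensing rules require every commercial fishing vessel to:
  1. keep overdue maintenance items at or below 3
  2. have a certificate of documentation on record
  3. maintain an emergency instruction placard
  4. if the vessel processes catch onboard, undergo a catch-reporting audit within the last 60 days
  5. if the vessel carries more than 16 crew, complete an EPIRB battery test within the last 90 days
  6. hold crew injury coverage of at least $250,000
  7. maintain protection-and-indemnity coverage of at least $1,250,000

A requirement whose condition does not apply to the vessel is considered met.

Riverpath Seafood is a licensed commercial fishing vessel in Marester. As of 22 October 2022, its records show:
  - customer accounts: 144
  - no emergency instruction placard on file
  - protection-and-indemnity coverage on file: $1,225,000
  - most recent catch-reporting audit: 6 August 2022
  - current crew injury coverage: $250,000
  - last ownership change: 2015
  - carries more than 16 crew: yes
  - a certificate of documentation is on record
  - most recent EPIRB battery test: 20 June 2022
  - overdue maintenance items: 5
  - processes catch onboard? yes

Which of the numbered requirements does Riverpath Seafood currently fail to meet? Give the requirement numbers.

1, 3, 4, 5, 7

1. overdue maintenance items 5 > 3 → not met
2. certificate of documentation present → met
3. emergency instruction placard absent → not met
4. condition 'processes catch onboard' holds; catch-reporting audit 77 days ago vs limit 60 → not met
5. condition 'carries more than 16 crew' holds; EPIRB battery test 124 days ago vs limit 90 → not met
6. crew injury coverage $250,000 ≥ $250,000 → met
7. protection-and-indemnity coverage $1,225,000 < $1,250,000 → not met
Not met: 1, 3, 4, 5, 7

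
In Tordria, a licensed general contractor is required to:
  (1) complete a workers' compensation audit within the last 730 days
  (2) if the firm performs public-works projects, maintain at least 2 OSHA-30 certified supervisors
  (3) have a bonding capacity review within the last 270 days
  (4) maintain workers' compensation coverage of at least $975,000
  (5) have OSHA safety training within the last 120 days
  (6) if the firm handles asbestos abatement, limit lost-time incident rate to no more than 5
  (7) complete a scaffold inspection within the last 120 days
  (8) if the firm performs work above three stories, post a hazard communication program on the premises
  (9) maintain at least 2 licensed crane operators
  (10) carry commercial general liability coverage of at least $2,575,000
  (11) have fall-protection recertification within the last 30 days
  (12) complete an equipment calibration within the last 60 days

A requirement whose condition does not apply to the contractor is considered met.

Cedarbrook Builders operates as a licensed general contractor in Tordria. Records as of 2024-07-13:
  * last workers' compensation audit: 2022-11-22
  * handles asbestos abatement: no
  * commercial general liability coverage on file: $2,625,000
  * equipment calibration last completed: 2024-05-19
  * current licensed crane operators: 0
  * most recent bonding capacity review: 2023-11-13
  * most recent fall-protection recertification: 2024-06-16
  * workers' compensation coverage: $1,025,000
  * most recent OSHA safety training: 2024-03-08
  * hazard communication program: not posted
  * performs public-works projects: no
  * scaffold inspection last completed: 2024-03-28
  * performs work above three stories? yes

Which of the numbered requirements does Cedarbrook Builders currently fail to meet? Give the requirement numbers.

1. workers' compensation audit 599 days ago vs limit 730 → met
2. condition 'performs public-works projects' does not hold → requirement n/a → met
3. bonding capacity review 243 days ago vs limit 270 → met
4. workers' compensation coverage $1,025,000 ≥ $975,000 → met
5. OSHA safety training 127 days ago vs limit 120 → not met
6. condition 'handles asbestos abatement' does not hold → requirement n/a → met
7. scaffold inspection 107 days ago vs limit 120 → met
8. condition 'performs work above three stories' holds; hazard communication program absent → not met
9. licensed crane operators 0 < 2 → not met
10. commercial general liability coverage $2,625,000 ≥ $2,575,000 → met
11. fall-protection recertification 27 days ago vs limit 30 → met
12. equipment calibration 55 days ago vs limit 60 → met
Not met: 5, 8, 9

5, 8, 9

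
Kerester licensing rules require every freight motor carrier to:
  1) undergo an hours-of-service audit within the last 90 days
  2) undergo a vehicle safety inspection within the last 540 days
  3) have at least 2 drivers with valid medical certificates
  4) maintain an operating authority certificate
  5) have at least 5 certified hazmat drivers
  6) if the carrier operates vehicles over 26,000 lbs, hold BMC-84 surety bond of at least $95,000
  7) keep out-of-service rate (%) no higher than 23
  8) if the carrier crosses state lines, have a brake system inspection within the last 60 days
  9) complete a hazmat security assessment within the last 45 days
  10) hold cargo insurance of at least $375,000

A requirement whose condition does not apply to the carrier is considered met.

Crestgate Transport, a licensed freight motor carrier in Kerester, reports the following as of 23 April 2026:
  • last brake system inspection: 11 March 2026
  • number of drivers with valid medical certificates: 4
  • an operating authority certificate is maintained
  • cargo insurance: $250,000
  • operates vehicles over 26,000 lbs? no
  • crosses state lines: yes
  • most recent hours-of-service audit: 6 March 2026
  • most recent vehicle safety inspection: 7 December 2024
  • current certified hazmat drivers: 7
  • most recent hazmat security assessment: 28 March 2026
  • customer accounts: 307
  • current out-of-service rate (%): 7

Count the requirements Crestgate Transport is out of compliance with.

1. hours-of-service audit 48 days ago vs limit 90 → met
2. vehicle safety inspection 502 days ago vs limit 540 → met
3. drivers with valid medical certificates 4 ≥ 2 → met
4. operating authority certificate present → met
5. certified hazmat drivers 7 ≥ 5 → met
6. condition 'operates vehicles over 26,000 lbs' does not hold → requirement n/a → met
7. out-of-service rate (%) 7 ≤ 23 → met
8. condition 'crosses state lines' holds; brake system inspection 43 days ago vs limit 60 → met
9. hazmat security assessment 26 days ago vs limit 45 → met
10. cargo insurance $250,000 < $375,000 → not met
Not met: 1 of 10

1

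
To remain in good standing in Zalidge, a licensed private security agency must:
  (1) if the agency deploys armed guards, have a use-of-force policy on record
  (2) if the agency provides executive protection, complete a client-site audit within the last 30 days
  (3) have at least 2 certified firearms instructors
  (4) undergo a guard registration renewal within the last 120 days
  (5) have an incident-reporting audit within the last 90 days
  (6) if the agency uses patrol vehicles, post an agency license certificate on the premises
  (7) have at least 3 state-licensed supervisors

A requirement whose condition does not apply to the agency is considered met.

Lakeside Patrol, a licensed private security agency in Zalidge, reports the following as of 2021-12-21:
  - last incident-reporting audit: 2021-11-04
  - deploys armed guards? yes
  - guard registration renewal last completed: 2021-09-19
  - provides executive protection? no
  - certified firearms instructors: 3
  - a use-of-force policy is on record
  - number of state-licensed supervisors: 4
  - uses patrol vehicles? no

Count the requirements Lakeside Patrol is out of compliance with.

0

1. condition 'deploys armed guards' holds; use-of-force policy present → met
2. condition 'provides executive protection' does not hold → requirement n/a → met
3. certified firearms instructors 3 ≥ 2 → met
4. guard registration renewal 93 days ago vs limit 120 → met
5. incident-reporting audit 47 days ago vs limit 90 → met
6. condition 'uses patrol vehicles' does not hold → requirement n/a → met
7. state-licensed supervisors 4 ≥ 3 → met
Not met: 0 of 7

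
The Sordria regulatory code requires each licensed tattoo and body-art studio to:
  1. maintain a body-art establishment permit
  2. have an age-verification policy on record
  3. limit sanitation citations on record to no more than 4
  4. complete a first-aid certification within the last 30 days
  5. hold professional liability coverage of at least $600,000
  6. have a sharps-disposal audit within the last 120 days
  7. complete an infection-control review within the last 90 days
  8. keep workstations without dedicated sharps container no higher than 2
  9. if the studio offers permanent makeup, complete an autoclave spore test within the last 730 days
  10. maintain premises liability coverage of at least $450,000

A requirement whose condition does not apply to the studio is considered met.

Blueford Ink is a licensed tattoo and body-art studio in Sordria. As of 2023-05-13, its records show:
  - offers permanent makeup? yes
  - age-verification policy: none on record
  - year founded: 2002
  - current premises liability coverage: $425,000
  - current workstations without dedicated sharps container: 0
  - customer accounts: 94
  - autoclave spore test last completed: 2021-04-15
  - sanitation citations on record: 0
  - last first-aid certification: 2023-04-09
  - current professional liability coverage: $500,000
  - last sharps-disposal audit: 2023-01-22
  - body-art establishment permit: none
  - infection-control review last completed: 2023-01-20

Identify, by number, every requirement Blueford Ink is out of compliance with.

1. body-art establishment permit absent → not met
2. age-verification policy absent → not met
3. sanitation citations on record 0 ≤ 4 → met
4. first-aid certification 34 days ago vs limit 30 → not met
5. professional liability coverage $500,000 < $600,000 → not met
6. sharps-disposal audit 111 days ago vs limit 120 → met
7. infection-control review 113 days ago vs limit 90 → not met
8. workstations without dedicated sharps container 0 ≤ 2 → met
9. condition 'offers permanent makeup' holds; autoclave spore test 758 days ago vs limit 730 → not met
10. premises liability coverage $425,000 < $450,000 → not met
Not met: 1, 2, 4, 5, 7, 9, 10

1, 2, 4, 5, 7, 9, 10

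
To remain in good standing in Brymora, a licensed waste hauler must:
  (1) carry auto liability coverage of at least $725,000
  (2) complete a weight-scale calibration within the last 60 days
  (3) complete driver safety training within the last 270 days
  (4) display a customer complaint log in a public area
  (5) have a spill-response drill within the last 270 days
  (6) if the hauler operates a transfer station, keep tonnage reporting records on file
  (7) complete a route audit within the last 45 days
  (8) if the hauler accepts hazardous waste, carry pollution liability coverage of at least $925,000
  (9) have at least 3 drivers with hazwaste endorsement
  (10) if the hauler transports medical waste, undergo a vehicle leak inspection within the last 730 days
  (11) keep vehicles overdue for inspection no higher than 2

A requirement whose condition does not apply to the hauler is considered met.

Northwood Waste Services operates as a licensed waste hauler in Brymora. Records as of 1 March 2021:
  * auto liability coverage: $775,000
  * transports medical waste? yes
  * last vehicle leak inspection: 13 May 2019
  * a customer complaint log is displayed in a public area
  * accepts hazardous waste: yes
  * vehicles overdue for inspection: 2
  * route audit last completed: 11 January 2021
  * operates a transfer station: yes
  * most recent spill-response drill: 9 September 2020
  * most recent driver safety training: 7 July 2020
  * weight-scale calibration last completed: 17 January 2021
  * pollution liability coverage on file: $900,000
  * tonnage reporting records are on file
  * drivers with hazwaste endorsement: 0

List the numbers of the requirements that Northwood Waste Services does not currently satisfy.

7, 8, 9

1. auto liability coverage $775,000 ≥ $725,000 → met
2. weight-scale calibration 43 days ago vs limit 60 → met
3. driver safety training 237 days ago vs limit 270 → met
4. customer complaint log present → met
5. spill-response drill 173 days ago vs limit 270 → met
6. condition 'operates a transfer station' holds; tonnage reporting records present → met
7. route audit 49 days ago vs limit 45 → not met
8. condition 'accepts hazardous waste' holds; pollution liability coverage $900,000 < $925,000 → not met
9. drivers with hazwaste endorsement 0 < 3 → not met
10. condition 'transports medical waste' holds; vehicle leak inspection 658 days ago vs limit 730 → met
11. vehicles overdue for inspection 2 ≤ 2 → met
Not met: 7, 8, 9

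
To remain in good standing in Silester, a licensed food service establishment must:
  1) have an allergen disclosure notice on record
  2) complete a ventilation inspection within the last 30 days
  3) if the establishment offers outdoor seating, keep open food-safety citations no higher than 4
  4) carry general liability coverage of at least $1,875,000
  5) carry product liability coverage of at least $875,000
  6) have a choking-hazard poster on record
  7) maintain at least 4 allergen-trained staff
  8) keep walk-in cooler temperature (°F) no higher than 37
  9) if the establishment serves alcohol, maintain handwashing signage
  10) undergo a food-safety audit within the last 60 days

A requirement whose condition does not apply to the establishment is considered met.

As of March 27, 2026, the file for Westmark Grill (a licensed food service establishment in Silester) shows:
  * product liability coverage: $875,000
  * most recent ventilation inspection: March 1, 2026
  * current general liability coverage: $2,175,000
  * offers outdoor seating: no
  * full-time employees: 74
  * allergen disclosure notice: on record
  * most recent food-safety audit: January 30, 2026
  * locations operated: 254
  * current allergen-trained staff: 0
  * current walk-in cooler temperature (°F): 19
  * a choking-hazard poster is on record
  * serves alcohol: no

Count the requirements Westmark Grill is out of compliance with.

1

1. allergen disclosure notice present → met
2. ventilation inspection 26 days ago vs limit 30 → met
3. condition 'offers outdoor seating' does not hold → requirement n/a → met
4. general liability coverage $2,175,000 ≥ $1,875,000 → met
5. product liability coverage $875,000 ≥ $875,000 → met
6. choking-hazard poster present → met
7. allergen-trained staff 0 < 4 → not met
8. walk-in cooler temperature (°F) 19 ≤ 37 → met
9. condition 'serves alcohol' does not hold → requirement n/a → met
10. food-safety audit 56 days ago vs limit 60 → met
Not met: 1 of 10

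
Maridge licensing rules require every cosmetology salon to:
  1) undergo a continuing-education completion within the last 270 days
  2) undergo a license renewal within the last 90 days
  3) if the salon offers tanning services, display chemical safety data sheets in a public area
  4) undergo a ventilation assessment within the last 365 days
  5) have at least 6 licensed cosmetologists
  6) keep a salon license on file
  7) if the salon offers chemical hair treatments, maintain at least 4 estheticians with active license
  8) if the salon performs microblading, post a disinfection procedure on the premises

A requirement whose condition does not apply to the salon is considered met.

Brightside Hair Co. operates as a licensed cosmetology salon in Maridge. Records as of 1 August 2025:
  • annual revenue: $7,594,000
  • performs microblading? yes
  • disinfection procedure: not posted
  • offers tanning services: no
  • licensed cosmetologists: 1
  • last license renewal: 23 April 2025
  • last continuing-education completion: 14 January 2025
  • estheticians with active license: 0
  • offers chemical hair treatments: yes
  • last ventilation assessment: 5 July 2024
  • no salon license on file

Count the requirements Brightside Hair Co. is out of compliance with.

1. continuing-education completion 199 days ago vs limit 270 → met
2. license renewal 100 days ago vs limit 90 → not met
3. condition 'offers tanning services' does not hold → requirement n/a → met
4. ventilation assessment 392 days ago vs limit 365 → not met
5. licensed cosmetologists 1 < 6 → not met
6. salon license absent → not met
7. condition 'offers chemical hair treatments' holds; estheticians with active license 0 < 4 → not met
8. condition 'performs microblading' holds; disinfection procedure absent → not met
Not met: 6 of 8

6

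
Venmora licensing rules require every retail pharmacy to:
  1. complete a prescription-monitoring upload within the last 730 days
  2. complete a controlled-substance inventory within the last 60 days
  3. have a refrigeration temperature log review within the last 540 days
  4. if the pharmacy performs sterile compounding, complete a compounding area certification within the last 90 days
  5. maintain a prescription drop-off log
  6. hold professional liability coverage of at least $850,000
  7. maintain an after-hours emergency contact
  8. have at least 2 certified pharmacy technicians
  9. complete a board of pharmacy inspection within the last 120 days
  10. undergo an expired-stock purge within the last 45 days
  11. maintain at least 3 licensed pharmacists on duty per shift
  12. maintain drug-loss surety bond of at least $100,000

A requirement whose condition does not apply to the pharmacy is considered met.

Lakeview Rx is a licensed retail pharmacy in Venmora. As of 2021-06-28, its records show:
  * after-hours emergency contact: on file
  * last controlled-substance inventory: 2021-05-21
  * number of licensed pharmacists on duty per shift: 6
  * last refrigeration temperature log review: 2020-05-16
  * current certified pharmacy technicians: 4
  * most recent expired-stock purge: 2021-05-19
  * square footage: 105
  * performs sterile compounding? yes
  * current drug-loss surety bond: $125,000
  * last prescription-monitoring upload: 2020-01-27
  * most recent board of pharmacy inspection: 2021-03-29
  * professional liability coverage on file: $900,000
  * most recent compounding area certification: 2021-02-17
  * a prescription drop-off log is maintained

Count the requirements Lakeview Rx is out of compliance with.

1. prescription-monitoring upload 518 days ago vs limit 730 → met
2. controlled-substance inventory 38 days ago vs limit 60 → met
3. refrigeration temperature log review 408 days ago vs limit 540 → met
4. condition 'performs sterile compounding' holds; compounding area certification 131 days ago vs limit 90 → not met
5. prescription drop-off log present → met
6. professional liability coverage $900,000 ≥ $850,000 → met
7. after-hours emergency contact present → met
8. certified pharmacy technicians 4 ≥ 2 → met
9. board of pharmacy inspection 91 days ago vs limit 120 → met
10. expired-stock purge 40 days ago vs limit 45 → met
11. licensed pharmacists on duty per shift 6 ≥ 3 → met
12. drug-loss surety bond $125,000 ≥ $100,000 → met
Not met: 1 of 12

1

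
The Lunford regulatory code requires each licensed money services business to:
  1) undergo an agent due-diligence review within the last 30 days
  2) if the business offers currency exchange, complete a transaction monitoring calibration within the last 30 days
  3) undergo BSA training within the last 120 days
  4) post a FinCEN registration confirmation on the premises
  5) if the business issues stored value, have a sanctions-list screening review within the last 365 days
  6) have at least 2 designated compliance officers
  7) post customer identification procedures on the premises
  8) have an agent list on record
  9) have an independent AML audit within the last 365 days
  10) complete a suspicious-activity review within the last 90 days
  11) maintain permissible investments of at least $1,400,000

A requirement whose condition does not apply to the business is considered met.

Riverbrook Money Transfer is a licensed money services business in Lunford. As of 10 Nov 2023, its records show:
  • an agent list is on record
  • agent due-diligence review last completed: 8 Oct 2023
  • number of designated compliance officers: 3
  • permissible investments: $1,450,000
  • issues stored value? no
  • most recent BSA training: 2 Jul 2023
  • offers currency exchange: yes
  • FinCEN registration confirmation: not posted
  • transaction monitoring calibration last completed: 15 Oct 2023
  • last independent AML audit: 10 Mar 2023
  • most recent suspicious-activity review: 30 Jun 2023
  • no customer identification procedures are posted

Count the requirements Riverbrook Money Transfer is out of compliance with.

5

1. agent due-diligence review 33 days ago vs limit 30 → not met
2. condition 'offers currency exchange' holds; transaction monitoring calibration 26 days ago vs limit 30 → met
3. BSA training 131 days ago vs limit 120 → not met
4. FinCEN registration confirmation absent → not met
5. condition 'issues stored value' does not hold → requirement n/a → met
6. designated compliance officers 3 ≥ 2 → met
7. customer identification procedures absent → not met
8. agent list present → met
9. independent AML audit 245 days ago vs limit 365 → met
10. suspicious-activity review 133 days ago vs limit 90 → not met
11. permissible investments $1,450,000 ≥ $1,400,000 → met
Not met: 5 of 11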